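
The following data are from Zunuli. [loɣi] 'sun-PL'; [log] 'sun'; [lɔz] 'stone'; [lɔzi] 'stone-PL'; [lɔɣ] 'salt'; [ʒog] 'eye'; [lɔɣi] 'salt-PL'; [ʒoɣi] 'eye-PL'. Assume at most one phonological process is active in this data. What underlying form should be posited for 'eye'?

/ʒog/

The root 'eye' surfaces as [ʒoɣi] and [ʒog], with a stem-final [ɣ] ~ [g] alternation.
If /ɣ/ were underlying and a rule turned it into [g] in isolation, 'salt' would also alternate; but it has [ɣ] in both [lɔɣi] and [lɔɣ].
The alternation reflects intervocalic spirantization: voiced stops become fricatives between vowels. /g/ is underlying.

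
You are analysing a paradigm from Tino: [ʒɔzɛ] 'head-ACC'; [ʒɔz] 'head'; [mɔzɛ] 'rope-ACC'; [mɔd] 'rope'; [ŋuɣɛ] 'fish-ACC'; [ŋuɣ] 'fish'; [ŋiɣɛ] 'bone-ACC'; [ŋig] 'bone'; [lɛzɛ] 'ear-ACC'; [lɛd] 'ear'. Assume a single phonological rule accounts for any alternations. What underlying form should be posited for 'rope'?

The root 'rope' surfaces as [mɔzɛ] and [mɔd], with a stem-final [z] ~ [d] alternation.
Compare 'head', with invariant [z] in [ʒɔzɛ] and [ʒɔz]: an analysis with underlying /z/ and a rule producing [d] in isolation would wrongly predict alternation here too.
The alternation reflects intervocalic spirantization: voiced stops become fricatives between vowels. /d/ is underlying.
So 'rope' = /mɔd/.

/mɔd/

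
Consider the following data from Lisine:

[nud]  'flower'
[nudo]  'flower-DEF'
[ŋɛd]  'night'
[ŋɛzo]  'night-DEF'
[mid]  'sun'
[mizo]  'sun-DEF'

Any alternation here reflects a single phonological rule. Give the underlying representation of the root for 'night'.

/ŋɛz/

The stem for 'night' ends in [d] in [ŋɛd] but [z] in [ŋɛzo].
The stem 'flower' ([nud], [nudo]) shows [d] unchanged in both environments, so [d] cannot be basic with [z] derived before the DEF suffix.
The alternation reflects word-final hardening: voiced fricatives become stops word-finally. /z/ is underlying.
Hence 'night' is /ŋɛz/ underlyingly.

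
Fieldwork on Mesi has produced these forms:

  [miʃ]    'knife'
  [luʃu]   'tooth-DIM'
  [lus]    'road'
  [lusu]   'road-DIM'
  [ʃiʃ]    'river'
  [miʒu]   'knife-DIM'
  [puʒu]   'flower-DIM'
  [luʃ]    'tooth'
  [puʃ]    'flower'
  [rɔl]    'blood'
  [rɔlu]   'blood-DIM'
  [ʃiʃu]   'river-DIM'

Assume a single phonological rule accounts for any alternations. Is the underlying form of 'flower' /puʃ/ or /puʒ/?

/puʒ/

'flower' shows [ʒ] ~ [ʃ] at the end of the stem ([puʒu] vs [puʃ]).
If /ʃ/ were underlying and a rule turned it into [ʒ] before the DIM suffix, 'river' would also alternate; but it has [ʃ] in both [ʃiʃu] and [ʃiʃ].
The alternation reflects word-final obstruent devoicing: voiced obstruents become voiceless word-finally. /ʒ/ is underlying.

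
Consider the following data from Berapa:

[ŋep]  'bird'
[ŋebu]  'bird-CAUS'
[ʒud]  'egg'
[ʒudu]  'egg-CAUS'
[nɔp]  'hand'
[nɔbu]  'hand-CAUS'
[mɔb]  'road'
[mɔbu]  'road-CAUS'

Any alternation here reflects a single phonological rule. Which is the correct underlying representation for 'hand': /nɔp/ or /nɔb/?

The root 'hand' surfaces as [nɔp] and [nɔbu], with a stem-final [p] ~ [b] alternation.
Compare 'road', with invariant [b] in [mɔb] and [mɔbu]: an analysis with underlying /b/ and a rule producing [p] in isolation would wrongly predict alternation here too.
The underlying segment must be /p/; voiceless stops become voiced between vowels, yielding [b] there.

/nɔp/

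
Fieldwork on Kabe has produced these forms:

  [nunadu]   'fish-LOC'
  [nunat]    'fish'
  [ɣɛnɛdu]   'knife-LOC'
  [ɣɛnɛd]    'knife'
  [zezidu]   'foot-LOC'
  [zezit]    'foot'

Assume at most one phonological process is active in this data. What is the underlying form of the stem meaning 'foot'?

/zezit/

The root 'foot' surfaces as [zezidu] and [zezit], with a stem-final [d] ~ [t] alternation.
Compare 'knife', with invariant [d] in [ɣɛnɛdu] and [ɣɛnɛd]: an analysis with underlying /d/ and a rule producing [t] in isolation would wrongly predict alternation here too.
The underlying segment must be /t/; voiceless stops become voiced between vowels, yielding [d] there.
The underlying form of 'foot' is therefore /zezit/.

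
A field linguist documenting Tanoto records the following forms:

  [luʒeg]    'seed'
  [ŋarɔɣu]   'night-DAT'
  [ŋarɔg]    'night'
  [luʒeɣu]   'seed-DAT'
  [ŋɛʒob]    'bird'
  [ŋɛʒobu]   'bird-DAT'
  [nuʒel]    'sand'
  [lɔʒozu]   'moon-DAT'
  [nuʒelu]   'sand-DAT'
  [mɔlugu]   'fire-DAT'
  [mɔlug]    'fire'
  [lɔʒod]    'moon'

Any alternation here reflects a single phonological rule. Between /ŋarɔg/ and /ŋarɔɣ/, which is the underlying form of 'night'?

/ŋarɔɣ/

In [ŋarɔɣu] and [ŋarɔg] the final segment of 'night' alternates: [ɣ] ~ [g].
If /g/ were underlying and a rule turned it into [ɣ] before the DAT suffix, 'fire' would also alternate; but it has [g] in both [mɔlugu] and [mɔlug].
The alternation reflects word-final hardening: voiced fricatives become stops word-finally. /ɣ/ is underlying.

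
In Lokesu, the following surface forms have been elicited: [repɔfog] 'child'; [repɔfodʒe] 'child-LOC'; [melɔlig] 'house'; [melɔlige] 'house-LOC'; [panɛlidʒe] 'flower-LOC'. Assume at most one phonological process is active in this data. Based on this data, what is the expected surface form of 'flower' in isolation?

[panɛlig]

The root 'child' surfaces as [repɔfog] and [repɔfodʒe], with a stem-final [g] ~ [dʒ] alternation.
The stem 'house' ([melɔlig], [melɔlige]) shows [g] unchanged in both environments, so [g] cannot be basic with [dʒ] derived before the LOC suffix.
The underlying segment must be /dʒ/; palato-alveolar /dʒ/ becomes [g] when no front vowel follows, yielding [g] there.
The one attested form of 'flower', [panɛlidʒe], shows underlying /panɛlidʒ/. Applying the same rule when no front vowel follows gives [panɛlig].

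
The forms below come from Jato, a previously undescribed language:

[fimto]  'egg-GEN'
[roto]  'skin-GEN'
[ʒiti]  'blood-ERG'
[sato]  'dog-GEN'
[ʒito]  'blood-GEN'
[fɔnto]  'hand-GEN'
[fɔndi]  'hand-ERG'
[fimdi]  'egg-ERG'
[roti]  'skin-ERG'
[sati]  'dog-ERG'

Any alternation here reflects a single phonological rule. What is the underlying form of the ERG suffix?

/-di/

The ERG suffix surfaces as [-di] and [-ti], depending on the final segment of the stem.
The GEN suffix, which begins with [t], is invariant after every stem; so [t] is not altered by any rule here.
The ERG suffix is therefore /-di/ underlyingly, with post-vocalic devoicing: voiced stops become voiceless after a vowel.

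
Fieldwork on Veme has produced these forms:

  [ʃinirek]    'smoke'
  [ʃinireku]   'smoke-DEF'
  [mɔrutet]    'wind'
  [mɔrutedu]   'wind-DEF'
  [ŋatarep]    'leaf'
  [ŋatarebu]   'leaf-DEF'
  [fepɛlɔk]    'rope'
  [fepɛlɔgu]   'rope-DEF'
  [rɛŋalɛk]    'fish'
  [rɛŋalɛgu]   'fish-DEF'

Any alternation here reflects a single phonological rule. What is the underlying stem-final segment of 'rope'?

/g/

In [fepɛlɔk] and [fepɛlɔgu] the final segment of 'rope' alternates: [k] ~ [g].
If /k/ were underlying and a rule turned it into [g] before the DEF suffix, 'smoke' would also alternate; but it has [k] in both [ʃinirek] and [ʃinireku].
So /g/ is underlying, and a rule of word-final obstruent devoicing — voiced obstruents become voiceless word-finally — gives [k].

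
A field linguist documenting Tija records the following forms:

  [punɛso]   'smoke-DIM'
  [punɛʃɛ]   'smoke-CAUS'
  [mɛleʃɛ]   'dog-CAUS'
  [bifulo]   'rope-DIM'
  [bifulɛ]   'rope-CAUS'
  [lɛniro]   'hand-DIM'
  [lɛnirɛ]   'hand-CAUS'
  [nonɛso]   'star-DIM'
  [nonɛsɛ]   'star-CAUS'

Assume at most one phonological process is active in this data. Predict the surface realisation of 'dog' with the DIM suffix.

[mɛleso]

'smoke' shows [s] ~ [ʃ] at the end of the stem ([punɛso] vs [punɛʃɛ]).
Compare 'star', with invariant [s] in [nonɛso] and [nonɛsɛ]: an analysis with underlying /s/ and a rule producing [ʃ] before the CAUS suffix would wrongly predict alternation here too.
The alternation reflects depalatalization: palato-alveolar /ʃ/ becomes [s] when no front vowel follows. /ʃ/ is underlying.
From [mɛleʃɛ] the stem 'dog' is /mɛleʃ/; when no front vowel follows this yields [mɛleso].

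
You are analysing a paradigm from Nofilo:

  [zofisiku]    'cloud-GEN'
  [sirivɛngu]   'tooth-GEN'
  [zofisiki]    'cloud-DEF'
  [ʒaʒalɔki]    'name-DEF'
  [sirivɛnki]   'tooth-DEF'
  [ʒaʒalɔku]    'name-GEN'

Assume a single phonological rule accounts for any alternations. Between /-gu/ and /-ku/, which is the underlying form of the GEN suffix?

/-gu/

The GEN morpheme has two allomorphs, [-gu] and [-ku].
By contrast the DEF suffix keeps its initial [k] throughout — that segment must be underlying.
The GEN suffix is therefore /-gu/ underlyingly, with post-vocalic devoicing: voiced stops become voiceless after a vowel.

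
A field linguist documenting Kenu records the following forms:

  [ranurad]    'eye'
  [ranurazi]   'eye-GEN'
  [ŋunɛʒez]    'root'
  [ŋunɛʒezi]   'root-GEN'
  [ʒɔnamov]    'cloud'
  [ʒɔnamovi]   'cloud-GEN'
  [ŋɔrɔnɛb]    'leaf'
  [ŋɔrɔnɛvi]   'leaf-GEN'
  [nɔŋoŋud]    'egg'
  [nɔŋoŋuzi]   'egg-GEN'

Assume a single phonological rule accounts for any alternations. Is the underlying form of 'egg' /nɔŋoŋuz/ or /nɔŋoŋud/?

The stem for 'egg' ends in [d] in [nɔŋoŋud] but [z] in [nɔŋoŋuzi].
If /z/ were underlying and a rule turned it into [d] in isolation, 'root' would also alternate; but it has [z] in both [ŋunɛʒez] and [ŋunɛʒezi].
So /d/ is underlying, and a rule of intervocalic spirantization — voiced stops become fricatives between vowels — gives [z].

/nɔŋoŋud/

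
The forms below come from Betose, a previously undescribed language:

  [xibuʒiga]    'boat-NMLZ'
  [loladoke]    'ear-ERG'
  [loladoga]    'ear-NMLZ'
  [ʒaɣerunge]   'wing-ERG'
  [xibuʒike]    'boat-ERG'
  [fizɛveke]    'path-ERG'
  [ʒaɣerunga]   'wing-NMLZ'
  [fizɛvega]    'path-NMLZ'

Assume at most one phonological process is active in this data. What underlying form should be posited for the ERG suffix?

/-ke/

The ERG suffix surfaces as [-ge] and [-ke], depending on the final segment of the stem.
By contrast the NMLZ suffix keeps its initial [g] throughout — that segment must be underlying.
So the underlying form is /-ke/, and voiceless stops become voiced after a nasal.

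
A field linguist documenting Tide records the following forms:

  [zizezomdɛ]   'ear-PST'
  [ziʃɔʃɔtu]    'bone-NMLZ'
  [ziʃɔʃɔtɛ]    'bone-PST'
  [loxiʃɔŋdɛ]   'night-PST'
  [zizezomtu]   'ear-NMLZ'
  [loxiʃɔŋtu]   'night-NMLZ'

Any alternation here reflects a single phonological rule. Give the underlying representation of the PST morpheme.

/-dɛ/

The PST morpheme has two allomorphs, [-dɛ] and [-tɛ].
The NMLZ suffix, which begins with [t], is invariant after every stem; so [t] is not altered by any rule here.
The PST suffix is therefore /-dɛ/ underlyingly, with post-vocalic devoicing: voiced stops become voiceless after a vowel.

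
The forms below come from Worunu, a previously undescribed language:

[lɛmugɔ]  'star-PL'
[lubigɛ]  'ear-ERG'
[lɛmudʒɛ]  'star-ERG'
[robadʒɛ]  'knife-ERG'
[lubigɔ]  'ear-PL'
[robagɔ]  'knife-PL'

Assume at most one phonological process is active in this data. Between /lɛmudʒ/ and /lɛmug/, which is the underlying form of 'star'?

/lɛmudʒ/

The root 'star' surfaces as [lɛmugɔ] and [lɛmudʒɛ], with a stem-final [g] ~ [dʒ] alternation.
If /g/ were underlying and a rule turned it into [dʒ] before the ERG suffix, 'ear' would also alternate; but it has [g] in both [lubigɔ] and [lubigɛ].
The alternation reflects depalatalization: palato-alveolar /dʒ/ becomes [g] when no front vowel follows. /dʒ/ is underlying.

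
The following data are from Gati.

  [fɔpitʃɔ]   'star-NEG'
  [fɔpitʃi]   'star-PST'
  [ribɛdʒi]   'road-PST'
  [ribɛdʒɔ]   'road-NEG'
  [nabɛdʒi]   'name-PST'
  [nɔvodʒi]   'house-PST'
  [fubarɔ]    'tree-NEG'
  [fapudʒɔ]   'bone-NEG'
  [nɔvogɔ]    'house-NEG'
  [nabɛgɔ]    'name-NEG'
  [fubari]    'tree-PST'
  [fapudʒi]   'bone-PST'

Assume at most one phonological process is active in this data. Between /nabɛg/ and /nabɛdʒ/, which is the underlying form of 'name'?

In [nabɛdʒi] and [nabɛgɔ] the final segment of 'name' alternates: [dʒ] ~ [g].
If /dʒ/ were underlying and a rule turned it into [g] before the NEG suffix, 'bone' would also alternate; but it has [dʒ] in both [fapudʒi] and [fapudʒɔ].
The alternation reflects palatalization before a front vowel: /g/ becomes palato-alveolar [dʒ] before a front vowel. /g/ is underlying.

/nabɛg/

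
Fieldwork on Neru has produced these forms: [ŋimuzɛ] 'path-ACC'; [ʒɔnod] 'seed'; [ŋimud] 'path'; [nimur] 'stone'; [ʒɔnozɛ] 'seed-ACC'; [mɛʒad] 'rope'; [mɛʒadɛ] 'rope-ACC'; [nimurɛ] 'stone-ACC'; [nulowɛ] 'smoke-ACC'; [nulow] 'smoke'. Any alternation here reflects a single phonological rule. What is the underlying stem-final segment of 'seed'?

/z/

The stem for 'seed' ends in [d] in [ʒɔnod] but [z] in [ʒɔnozɛ].
Compare 'rope', with invariant [d] in [mɛʒad] and [mɛʒadɛ]: an analysis with underlying /d/ and a rule producing [z] before the ACC suffix would wrongly predict alternation here too.
The underlying segment must be /z/; voiced fricatives become stops word-finally, yielding [d] there.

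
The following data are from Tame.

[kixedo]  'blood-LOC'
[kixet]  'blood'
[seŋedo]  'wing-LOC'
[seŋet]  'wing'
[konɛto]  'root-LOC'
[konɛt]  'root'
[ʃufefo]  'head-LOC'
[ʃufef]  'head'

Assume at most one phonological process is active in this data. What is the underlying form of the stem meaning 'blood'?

/kixed/

'blood' shows [d] ~ [t] at the end of the stem ([kixedo] vs [kixet]).
The stem 'root' ([konɛto], [konɛt]) shows [t] unchanged in both environments, so [t] cannot be basic with [d] derived before the LOC suffix.
Therefore /d/ is basic and [t] is derived by word-final obstruent devoicing (voiced obstruents become voiceless word-finally).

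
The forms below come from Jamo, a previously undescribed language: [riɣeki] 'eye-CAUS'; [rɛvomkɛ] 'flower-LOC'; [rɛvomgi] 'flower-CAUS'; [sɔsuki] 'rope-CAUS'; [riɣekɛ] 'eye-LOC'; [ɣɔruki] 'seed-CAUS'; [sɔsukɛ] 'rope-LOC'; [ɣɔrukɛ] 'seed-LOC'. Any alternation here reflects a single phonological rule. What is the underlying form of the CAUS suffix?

/-gi/

The CAUS morpheme has two allomorphs, [-gi] and [-ki].
The LOC suffix, which begins with [k], is invariant after every stem; so [k] is not altered by any rule here.
So the underlying form is /-gi/, and voiced stops become voiceless after a vowel.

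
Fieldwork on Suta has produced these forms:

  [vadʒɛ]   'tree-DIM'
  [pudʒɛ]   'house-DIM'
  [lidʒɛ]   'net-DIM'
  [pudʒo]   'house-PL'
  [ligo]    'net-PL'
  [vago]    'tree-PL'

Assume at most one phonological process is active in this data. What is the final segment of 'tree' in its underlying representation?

The stem for 'tree' ends in [g] in [vago] but [dʒ] in [vadʒɛ].
If /dʒ/ were underlying and a rule turned it into [g] before the PL suffix, 'house' would also alternate; but it has [dʒ] in both [pudʒo] and [pudʒɛ].
So /g/ is underlying, and a rule of palatalization before a front vowel — /g/ becomes palato-alveolar [dʒ] before a front vowel — gives [dʒ].

/g/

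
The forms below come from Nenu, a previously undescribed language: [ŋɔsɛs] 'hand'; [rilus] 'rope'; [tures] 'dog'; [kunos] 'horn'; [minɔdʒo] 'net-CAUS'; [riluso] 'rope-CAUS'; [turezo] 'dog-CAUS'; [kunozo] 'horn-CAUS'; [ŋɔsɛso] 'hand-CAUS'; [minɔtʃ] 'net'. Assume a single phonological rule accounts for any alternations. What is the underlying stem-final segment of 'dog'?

In [tures] and [turezo] the final segment of 'dog' alternates: [s] ~ [z].
Compare 'hand', with invariant [s] in [ŋɔsɛs] and [ŋɔsɛso]: an analysis with underlying /s/ and a rule producing [z] before the CAUS suffix would wrongly predict alternation here too.
Therefore /z/ is basic and [s] is derived by word-final obstruent devoicing (voiced obstruents become voiceless word-finally).

/z/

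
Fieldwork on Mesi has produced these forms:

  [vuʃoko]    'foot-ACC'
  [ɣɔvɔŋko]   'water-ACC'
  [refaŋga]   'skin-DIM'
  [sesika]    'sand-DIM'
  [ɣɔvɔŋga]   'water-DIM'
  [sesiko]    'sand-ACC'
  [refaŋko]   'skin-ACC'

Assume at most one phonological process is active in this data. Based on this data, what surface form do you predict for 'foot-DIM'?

The DIM morpheme has two allomorphs, [-ga] and [-ka].
By contrast the ACC suffix keeps its initial [k] throughout — that segment must be underlying.
So the underlying form is /-ga/, and voiced stops become voiceless after a vowel.
After 'foot', which ends in a vowel, the suffix surfaces as [-ka], giving [vuʃoka].

[vuʃoka]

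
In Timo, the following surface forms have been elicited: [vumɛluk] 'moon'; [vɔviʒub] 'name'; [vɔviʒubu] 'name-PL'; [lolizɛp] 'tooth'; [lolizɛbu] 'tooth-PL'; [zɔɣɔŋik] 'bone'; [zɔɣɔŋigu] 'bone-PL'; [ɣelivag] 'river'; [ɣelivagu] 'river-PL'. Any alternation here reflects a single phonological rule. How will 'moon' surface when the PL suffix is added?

[vumɛlugu]

'bone' shows [k] ~ [g] at the end of the stem ([zɔɣɔŋik] vs [zɔɣɔŋigu]).
Compare 'river', with invariant [g] in [ɣelivag] and [ɣelivagu]: an analysis with underlying /g/ and a rule producing [k] in isolation would wrongly predict alternation here too.
The alternation reflects intervocalic voicing: voiceless stops become voiced between vowels. /k/ is underlying.
From [vumɛluk] the stem 'moon' is /vumɛluk/; between vowels this yields [vumɛlugu].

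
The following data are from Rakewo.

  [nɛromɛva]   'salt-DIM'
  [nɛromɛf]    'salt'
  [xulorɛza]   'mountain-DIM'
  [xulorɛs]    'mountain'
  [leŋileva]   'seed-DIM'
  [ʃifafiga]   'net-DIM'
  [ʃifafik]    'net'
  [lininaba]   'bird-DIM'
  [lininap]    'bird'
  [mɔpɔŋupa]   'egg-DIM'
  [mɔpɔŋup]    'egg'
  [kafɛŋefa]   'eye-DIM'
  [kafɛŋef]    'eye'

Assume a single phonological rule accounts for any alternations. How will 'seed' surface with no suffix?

[leŋilef]

The stem for 'salt' ends in [v] in [nɛromɛva] but [f] in [nɛromɛf].
The stem 'eye' ([kafɛŋefa], [kafɛŋef]) shows [f] unchanged in both environments, so [f] cannot be basic with [v] derived before the DIM suffix.
So /v/ is underlying, and a rule of word-final obstruent devoicing — voiced obstruents become voiceless word-finally — gives [f].
The one attested form of 'seed', [leŋileva], shows underlying /leŋilev/. Applying the same rule word-finally gives [leŋilef].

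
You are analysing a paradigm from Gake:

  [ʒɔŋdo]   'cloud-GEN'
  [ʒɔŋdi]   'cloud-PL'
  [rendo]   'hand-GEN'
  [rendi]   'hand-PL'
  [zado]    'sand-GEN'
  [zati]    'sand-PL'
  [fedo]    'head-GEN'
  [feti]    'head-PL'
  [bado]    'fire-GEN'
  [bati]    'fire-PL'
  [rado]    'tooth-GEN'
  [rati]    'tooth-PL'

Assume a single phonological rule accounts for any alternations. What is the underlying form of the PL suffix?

The PL suffix surfaces as [-di] and [-ti], depending on the final segment of the stem.
By contrast the GEN suffix keeps its initial [d] throughout — that segment must be underlying.
So the underlying form is /-ti/, and voiceless stops become voiced after a nasal.

/-ti/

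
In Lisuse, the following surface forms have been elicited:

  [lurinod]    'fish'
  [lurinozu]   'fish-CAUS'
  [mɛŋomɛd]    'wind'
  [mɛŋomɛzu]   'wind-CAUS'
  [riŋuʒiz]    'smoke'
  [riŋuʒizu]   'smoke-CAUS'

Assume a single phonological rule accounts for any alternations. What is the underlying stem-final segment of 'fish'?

/d/

In [lurinod] and [lurinozu] the final segment of 'fish' alternates: [d] ~ [z].
Compare 'smoke', with invariant [z] in [riŋuʒiz] and [riŋuʒizu]: an analysis with underlying /z/ and a rule producing [d] in isolation would wrongly predict alternation here too.
So /d/ is underlying, and a rule of intervocalic spirantization — voiced stops become fricatives between vowels — gives [z].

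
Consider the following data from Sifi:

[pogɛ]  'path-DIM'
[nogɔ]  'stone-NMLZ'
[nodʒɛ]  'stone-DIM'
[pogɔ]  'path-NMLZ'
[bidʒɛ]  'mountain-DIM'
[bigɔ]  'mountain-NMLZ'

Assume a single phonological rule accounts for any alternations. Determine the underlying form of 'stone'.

/nodʒ/

The stem for 'stone' ends in [g] in [nogɔ] but [dʒ] in [nodʒɛ].
If /g/ were underlying and a rule turned it into [dʒ] before the DIM suffix, 'path' would also alternate; but it has [g] in both [pogɔ] and [pogɛ].
Therefore /dʒ/ is basic and [g] is derived by depalatalization (palato-alveolar /dʒ/ becomes [g] when no front vowel follows).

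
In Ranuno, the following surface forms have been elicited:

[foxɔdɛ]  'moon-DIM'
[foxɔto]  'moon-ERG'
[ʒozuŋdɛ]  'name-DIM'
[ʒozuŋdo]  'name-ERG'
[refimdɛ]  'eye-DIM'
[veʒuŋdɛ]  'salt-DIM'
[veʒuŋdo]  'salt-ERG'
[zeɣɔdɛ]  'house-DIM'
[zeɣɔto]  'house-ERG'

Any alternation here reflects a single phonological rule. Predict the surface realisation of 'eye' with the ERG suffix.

The ERG suffix surfaces as [-do] and [-to], depending on the final segment of the stem.
By contrast the DIM suffix keeps its initial [d] throughout — that segment must be underlying.
So the underlying form is /-to/, and voiceless stops become voiced after a nasal.
After 'eye', which ends in a nasal, the suffix surfaces as [-do], giving [refimdo].

[refimdo]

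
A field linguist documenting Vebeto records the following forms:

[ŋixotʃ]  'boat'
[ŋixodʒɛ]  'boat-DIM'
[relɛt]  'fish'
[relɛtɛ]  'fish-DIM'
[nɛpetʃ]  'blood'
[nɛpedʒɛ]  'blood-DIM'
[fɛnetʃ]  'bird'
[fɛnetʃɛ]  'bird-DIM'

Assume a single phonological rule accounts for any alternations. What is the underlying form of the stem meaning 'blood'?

The root 'blood' surfaces as [nɛpetʃ] and [nɛpedʒɛ], with a stem-final [tʃ] ~ [dʒ] alternation.
Compare 'bird', with invariant [tʃ] in [fɛnetʃ] and [fɛnetʃɛ]: an analysis with underlying /tʃ/ and a rule producing [dʒ] before the DIM suffix would wrongly predict alternation here too.
The alternation reflects word-final obstruent devoicing: voiced obstruents become voiceless word-finally. /dʒ/ is underlying.
The underlying form of 'blood' is therefore /nɛpedʒ/.

/nɛpedʒ/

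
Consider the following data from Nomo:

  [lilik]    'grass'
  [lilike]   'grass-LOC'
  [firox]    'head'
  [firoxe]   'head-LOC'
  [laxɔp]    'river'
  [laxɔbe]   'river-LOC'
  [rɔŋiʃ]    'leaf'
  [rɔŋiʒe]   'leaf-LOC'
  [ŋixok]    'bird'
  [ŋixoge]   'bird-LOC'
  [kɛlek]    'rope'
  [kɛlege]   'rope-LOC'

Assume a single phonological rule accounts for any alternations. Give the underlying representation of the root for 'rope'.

/kɛleg/

The stem for 'rope' ends in [k] in [kɛlek] but [g] in [kɛlege].
But 'grass' keeps [k] in both environments ([lilik], [lilike]), so there is no rule changing /k/ to [g] before the LOC suffix.
So /g/ is underlying, and a rule of word-final obstruent devoicing — voiced obstruents become voiceless word-finally — gives [k].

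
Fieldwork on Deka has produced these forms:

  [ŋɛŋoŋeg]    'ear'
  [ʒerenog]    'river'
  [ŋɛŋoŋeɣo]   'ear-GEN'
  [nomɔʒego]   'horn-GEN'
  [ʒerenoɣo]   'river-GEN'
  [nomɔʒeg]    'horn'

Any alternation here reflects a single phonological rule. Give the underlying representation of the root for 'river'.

The root 'river' surfaces as [ʒerenog] and [ʒerenoɣo], with a stem-final [g] ~ [ɣ] alternation.
The stem 'horn' ([nomɔʒeg], [nomɔʒego]) shows [g] unchanged in both environments, so [g] cannot be basic with [ɣ] derived before the GEN suffix.
Therefore /ɣ/ is basic and [g] is derived by word-final hardening (voiced fricatives become stops word-finally).

/ʒerenoɣ/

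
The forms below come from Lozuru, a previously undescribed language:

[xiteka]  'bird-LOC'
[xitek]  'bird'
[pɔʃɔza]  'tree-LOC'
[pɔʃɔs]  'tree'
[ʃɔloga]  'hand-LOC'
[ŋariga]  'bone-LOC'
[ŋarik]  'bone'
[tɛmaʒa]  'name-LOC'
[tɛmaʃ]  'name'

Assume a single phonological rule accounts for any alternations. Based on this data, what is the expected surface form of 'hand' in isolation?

[ʃɔlok]

'bone' shows [g] ~ [k] at the end of the stem ([ŋariga] vs [ŋarik]).
The stem 'bird' ([xiteka], [xitek]) shows [k] unchanged in both environments, so [k] cannot be basic with [g] derived before the LOC suffix.
So /g/ is underlying, and a rule of word-final obstruent devoicing — voiced obstruents become voiceless word-finally — gives [k].
The one attested form of 'hand', [ʃɔloga], shows underlying /ʃɔlog/. Applying the same rule word-finally gives [ʃɔlok].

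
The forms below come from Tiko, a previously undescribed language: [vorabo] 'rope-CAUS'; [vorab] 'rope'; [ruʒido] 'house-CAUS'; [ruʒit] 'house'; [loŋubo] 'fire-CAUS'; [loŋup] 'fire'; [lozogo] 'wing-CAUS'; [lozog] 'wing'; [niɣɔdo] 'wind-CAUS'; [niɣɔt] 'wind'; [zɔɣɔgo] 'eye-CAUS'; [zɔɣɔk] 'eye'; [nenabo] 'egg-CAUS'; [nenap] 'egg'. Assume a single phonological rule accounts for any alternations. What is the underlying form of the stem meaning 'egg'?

The stem for 'egg' ends in [b] in [nenabo] but [p] in [nenap].
The stem 'rope' ([vorabo], [vorab]) shows [b] unchanged in both environments, so [b] cannot be basic with [p] derived in isolation.
The alternation reflects intervocalic voicing: voiceless stops become voiced between vowels. /p/ is underlying.

/nenap/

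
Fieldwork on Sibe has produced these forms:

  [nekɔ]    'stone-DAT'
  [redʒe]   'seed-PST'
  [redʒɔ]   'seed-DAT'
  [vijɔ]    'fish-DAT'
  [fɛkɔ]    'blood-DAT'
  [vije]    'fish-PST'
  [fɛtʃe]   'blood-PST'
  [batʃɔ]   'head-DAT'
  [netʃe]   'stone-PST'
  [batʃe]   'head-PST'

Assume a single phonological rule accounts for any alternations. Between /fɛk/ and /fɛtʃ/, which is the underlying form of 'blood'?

/fɛk/

In [fɛtʃe] and [fɛkɔ] the final segment of 'blood' alternates: [tʃ] ~ [k].
But 'head' keeps [tʃ] in both environments ([batʃe], [batʃɔ]), so there is no rule changing /tʃ/ to [k] before the DAT suffix.
The alternation reflects palatalization before a front vowel: /k/ becomes palato-alveolar [tʃ] before a front vowel. /k/ is underlying.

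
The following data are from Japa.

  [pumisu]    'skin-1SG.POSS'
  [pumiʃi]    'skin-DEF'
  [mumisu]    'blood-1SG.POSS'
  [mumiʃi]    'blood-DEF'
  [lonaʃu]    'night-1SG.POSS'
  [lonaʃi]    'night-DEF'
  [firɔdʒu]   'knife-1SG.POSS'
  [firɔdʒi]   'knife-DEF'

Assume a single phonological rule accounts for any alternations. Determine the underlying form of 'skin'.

/pumis/

'skin' shows [s] ~ [ʃ] at the end of the stem ([pumisu] vs [pumiʃi]).
The stem 'night' ([lonaʃu], [lonaʃi]) shows [ʃ] unchanged in both environments, so [ʃ] cannot be basic with [s] derived before the 1SG.POSS suffix.
The alternation reflects palatalization before a front vowel: /s/ becomes palato-alveolar [ʃ] before a front vowel. /s/ is underlying.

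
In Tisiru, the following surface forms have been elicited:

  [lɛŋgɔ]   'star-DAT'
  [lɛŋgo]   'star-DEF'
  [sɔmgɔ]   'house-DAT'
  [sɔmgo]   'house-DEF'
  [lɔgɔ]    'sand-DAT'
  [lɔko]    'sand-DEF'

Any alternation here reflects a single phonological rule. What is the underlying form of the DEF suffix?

The DEF morpheme has two allomorphs, [-go] and [-ko].
The DAT suffix, which begins with [g], is invariant after every stem; so [g] is not altered by any rule here.
So the underlying form is /-ko/, and voiceless stops become voiced after a nasal.

/-ko/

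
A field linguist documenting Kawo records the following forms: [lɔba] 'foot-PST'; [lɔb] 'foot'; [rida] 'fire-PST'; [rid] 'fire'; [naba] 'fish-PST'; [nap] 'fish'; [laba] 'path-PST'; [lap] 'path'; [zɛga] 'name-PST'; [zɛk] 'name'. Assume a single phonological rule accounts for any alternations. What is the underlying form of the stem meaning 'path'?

The stem for 'path' ends in [b] in [laba] but [p] in [lap].
If /b/ were underlying and a rule turned it into [p] in isolation, 'foot' would also alternate; but it has [b] in both [lɔba] and [lɔb].
The alternation reflects intervocalic voicing: voiceless stops become voiced between vowels. /p/ is underlying.
The underlying form of 'path' is therefore /lap/.

/lap/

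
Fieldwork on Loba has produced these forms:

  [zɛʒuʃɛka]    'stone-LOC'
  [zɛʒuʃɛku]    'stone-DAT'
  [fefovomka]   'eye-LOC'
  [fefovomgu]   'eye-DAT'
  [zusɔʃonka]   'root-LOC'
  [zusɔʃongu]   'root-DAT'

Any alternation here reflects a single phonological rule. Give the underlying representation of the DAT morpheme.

/-gu/

The DAT morpheme has two allomorphs, [-gu] and [-ku].
By contrast the LOC suffix keeps its initial [k] throughout — that segment must be underlying.
So the underlying form is /-gu/, and voiced stops become voiceless after a vowel.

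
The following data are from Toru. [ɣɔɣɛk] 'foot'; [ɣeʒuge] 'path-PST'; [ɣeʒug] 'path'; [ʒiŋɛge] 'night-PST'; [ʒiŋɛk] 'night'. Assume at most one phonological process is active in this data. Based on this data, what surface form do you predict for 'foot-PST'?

[ɣɔɣɛge]

The root 'night' surfaces as [ʒiŋɛge] and [ʒiŋɛk], with a stem-final [g] ~ [k] alternation.
But 'path' keeps [g] in both environments ([ɣeʒuge], [ɣeʒug]), so there is no rule changing /g/ to [k] in isolation.
Therefore /k/ is basic and [g] is derived by intervocalic voicing (voiceless stops become voiced between vowels).
From [ɣɔɣɛk] the stem 'foot' is /ɣɔɣɛk/; between vowels this yields [ɣɔɣɛge].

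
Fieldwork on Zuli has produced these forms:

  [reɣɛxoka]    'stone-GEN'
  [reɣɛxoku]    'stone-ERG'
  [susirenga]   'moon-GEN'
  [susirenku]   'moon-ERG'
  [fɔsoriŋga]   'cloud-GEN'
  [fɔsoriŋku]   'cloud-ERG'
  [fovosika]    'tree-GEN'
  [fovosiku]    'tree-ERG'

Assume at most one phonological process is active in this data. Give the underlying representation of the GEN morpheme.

The GEN suffix surfaces as [-ga] and [-ka], depending on the final segment of the stem.
By contrast the ERG suffix keeps its initial [k] throughout — that segment must be underlying.
The GEN suffix is therefore /-ga/ underlyingly, with post-vocalic devoicing: voiced stops become voiceless after a vowel.

/-ga/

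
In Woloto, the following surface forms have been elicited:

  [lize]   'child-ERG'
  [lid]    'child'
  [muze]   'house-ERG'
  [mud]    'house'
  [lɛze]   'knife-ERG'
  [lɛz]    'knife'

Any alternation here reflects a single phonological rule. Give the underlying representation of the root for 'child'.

The stem for 'child' ends in [z] in [lize] but [d] in [lid].
The stem 'knife' ([lɛze], [lɛz]) shows [z] unchanged in both environments, so [z] cannot be basic with [d] derived in isolation.
Therefore /d/ is basic and [z] is derived by intervocalic spirantization (voiced stops become fricatives between vowels).

/lid/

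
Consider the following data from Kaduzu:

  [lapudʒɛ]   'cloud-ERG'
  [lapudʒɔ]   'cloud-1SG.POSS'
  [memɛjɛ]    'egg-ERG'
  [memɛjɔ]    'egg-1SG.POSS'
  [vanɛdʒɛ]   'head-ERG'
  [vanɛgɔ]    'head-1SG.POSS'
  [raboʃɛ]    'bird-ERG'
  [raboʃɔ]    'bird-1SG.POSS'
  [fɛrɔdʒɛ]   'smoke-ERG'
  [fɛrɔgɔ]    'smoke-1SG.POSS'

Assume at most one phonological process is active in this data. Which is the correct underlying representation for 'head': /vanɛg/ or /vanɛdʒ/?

The stem for 'head' ends in [dʒ] in [vanɛdʒɛ] but [g] in [vanɛgɔ].
If /dʒ/ were underlying and a rule turned it into [g] before the 1SG.POSS suffix, 'cloud' would also alternate; but it has [dʒ] in both [lapudʒɛ] and [lapudʒɔ].
So /g/ is underlying, and a rule of palatalization before a front vowel — /g/ becomes palato-alveolar [dʒ] before a front vowel — gives [dʒ].

/vanɛg/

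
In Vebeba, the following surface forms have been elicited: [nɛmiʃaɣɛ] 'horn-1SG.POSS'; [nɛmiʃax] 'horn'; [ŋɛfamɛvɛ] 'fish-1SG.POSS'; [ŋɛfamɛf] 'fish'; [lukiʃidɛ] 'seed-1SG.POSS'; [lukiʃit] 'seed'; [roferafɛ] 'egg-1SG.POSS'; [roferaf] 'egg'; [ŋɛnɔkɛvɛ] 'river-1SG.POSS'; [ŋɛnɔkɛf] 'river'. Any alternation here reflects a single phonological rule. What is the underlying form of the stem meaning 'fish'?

/ŋɛfamɛv/

The root 'fish' surfaces as [ŋɛfamɛvɛ] and [ŋɛfamɛf], with a stem-final [v] ~ [f] alternation.
If /f/ were underlying and a rule turned it into [v] before the 1SG.POSS suffix, 'egg' would also alternate; but it has [f] in both [roferafɛ] and [roferaf].
The underlying segment must be /v/; voiced obstruents become voiceless word-finally, yielding [f] there.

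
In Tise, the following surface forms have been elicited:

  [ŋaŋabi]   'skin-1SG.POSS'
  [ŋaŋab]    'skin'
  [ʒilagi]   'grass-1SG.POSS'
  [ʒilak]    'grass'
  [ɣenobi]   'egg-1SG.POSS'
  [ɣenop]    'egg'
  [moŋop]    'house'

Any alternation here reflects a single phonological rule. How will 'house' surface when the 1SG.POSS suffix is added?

The root 'egg' surfaces as [ɣenobi] and [ɣenop], with a stem-final [b] ~ [p] alternation.
Compare 'skin', with invariant [b] in [ŋaŋabi] and [ŋaŋab]: an analysis with underlying /b/ and a rule producing [p] in isolation would wrongly predict alternation here too.
The alternation reflects intervocalic voicing: voiceless stops become voiced between vowels. /p/ is underlying.
From [moŋop] the stem 'house' is /moŋop/; between vowels this yields [moŋobi].

[moŋobi]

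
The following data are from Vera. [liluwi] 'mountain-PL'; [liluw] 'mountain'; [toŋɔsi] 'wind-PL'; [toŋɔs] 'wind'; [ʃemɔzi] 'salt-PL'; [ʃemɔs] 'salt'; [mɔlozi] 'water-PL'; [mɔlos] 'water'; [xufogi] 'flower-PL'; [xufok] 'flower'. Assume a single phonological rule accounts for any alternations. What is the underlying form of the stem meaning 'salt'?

/ʃemɔz/

The stem for 'salt' ends in [z] in [ʃemɔzi] but [s] in [ʃemɔs].
But 'wind' keeps [s] in both environments ([toŋɔsi], [toŋɔs]), so there is no rule changing /s/ to [z] before the PL suffix.
Therefore /z/ is basic and [s] is derived by word-final obstruent devoicing (voiced obstruents become voiceless word-finally).
The underlying form of 'salt' is therefore /ʃemɔz/.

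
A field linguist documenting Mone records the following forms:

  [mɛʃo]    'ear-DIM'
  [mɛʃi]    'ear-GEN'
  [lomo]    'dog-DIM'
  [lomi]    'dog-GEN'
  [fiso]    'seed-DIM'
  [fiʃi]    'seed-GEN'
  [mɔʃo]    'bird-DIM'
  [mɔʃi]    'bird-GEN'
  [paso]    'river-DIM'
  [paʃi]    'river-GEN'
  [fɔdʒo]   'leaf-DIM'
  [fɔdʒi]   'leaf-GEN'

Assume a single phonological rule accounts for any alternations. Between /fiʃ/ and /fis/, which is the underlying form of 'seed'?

/fis/

The stem for 'seed' ends in [s] in [fiso] but [ʃ] in [fiʃi].
But 'ear' keeps [ʃ] in both environments ([mɛʃo], [mɛʃi]), so there is no rule changing /ʃ/ to [s] before the DIM suffix.
Therefore /s/ is basic and [ʃ] is derived by palatalization before a front vowel (/s/ becomes palato-alveolar [ʃ] before a front vowel).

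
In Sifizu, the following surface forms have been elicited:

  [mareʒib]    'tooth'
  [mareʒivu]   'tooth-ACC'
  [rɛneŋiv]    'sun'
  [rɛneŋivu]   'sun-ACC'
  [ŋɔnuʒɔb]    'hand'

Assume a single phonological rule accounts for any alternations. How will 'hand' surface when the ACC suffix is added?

[ŋɔnuʒɔvu]

The stem for 'tooth' ends in [b] in [mareʒib] but [v] in [mareʒivu].
Compare 'sun', with invariant [v] in [rɛneŋiv] and [rɛneŋivu]: an analysis with underlying /v/ and a rule producing [b] in isolation would wrongly predict alternation here too.
The underlying segment must be /b/; voiced stops become fricatives between vowels, yielding [v] there.
From [ŋɔnuʒɔb] the stem 'hand' is /ŋɔnuʒɔb/; between vowels this yields [ŋɔnuʒɔvu].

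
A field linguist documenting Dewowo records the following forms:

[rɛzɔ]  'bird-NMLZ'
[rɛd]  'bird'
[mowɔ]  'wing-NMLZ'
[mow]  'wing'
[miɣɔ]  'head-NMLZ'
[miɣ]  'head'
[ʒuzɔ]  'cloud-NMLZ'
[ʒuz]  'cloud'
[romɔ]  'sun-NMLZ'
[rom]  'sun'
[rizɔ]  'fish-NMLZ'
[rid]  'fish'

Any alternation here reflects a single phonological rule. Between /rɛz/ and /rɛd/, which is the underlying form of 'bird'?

/rɛd/

The root 'bird' surfaces as [rɛzɔ] and [rɛd], with a stem-final [z] ~ [d] alternation.
Compare 'cloud', with invariant [z] in [ʒuzɔ] and [ʒuz]: an analysis with underlying /z/ and a rule producing [d] in isolation would wrongly predict alternation here too.
The underlying segment must be /d/; voiced stops become fricatives between vowels, yielding [z] there.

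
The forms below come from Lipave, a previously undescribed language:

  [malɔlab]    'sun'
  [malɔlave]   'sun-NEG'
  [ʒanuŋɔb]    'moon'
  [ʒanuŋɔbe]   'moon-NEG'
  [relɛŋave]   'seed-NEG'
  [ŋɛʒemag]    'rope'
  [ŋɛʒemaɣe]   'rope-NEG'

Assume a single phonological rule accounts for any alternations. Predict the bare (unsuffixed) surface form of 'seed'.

The stem for 'sun' ends in [b] in [malɔlab] but [v] in [malɔlave].
The stem 'moon' ([ʒanuŋɔb], [ʒanuŋɔbe]) shows [b] unchanged in both environments, so [b] cannot be basic with [v] derived before the NEG suffix.
Therefore /v/ is basic and [b] is derived by word-final hardening (voiced fricatives become stops word-finally).
The one attested form of 'seed', [relɛŋave], shows underlying /relɛŋav/. Applying the same rule word-finally gives [relɛŋab].

[relɛŋab]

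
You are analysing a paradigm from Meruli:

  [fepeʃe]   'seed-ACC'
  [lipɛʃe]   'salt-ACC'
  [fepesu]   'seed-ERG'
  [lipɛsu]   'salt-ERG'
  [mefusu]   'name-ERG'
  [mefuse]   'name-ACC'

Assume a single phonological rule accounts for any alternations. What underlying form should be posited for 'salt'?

In [lipɛʃe] and [lipɛsu] the final segment of 'salt' alternates: [ʃ] ~ [s].
But 'name' keeps [s] in both environments ([mefuse], [mefusu]), so there is no rule changing /s/ to [ʃ] before the ACC suffix.
So /ʃ/ is underlying, and a rule of depalatalization — palato-alveolar /ʃ/ becomes [s] when no front vowel follows — gives [s].
The underlying form of 'salt' is therefore /lipɛʃ/.

/lipɛʃ/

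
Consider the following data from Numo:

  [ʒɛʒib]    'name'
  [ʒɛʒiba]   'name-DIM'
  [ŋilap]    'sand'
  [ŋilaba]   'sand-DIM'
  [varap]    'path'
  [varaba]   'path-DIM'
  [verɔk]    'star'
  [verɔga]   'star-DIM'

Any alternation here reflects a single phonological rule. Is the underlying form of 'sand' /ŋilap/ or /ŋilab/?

/ŋilap/

In [ŋilap] and [ŋilaba] the final segment of 'sand' alternates: [p] ~ [b].
The stem 'name' ([ʒɛʒib], [ʒɛʒiba]) shows [b] unchanged in both environments, so [b] cannot be basic with [p] derived in isolation.
The underlying segment must be /p/; voiceless stops become voiced between vowels, yielding [b] there.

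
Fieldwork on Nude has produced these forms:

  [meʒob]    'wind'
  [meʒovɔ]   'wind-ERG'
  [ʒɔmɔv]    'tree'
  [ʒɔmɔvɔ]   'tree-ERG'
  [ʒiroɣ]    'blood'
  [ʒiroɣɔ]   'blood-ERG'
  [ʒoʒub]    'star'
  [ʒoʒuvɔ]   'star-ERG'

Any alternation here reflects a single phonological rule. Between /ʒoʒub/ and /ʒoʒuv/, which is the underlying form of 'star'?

/ʒoʒub/

In [ʒoʒub] and [ʒoʒuvɔ] the final segment of 'star' alternates: [b] ~ [v].
But 'tree' keeps [v] in both environments ([ʒɔmɔv], [ʒɔmɔvɔ]), so there is no rule changing /v/ to [b] in isolation.
So /b/ is underlying, and a rule of intervocalic spirantization — voiced stops become fricatives between vowels — gives [v].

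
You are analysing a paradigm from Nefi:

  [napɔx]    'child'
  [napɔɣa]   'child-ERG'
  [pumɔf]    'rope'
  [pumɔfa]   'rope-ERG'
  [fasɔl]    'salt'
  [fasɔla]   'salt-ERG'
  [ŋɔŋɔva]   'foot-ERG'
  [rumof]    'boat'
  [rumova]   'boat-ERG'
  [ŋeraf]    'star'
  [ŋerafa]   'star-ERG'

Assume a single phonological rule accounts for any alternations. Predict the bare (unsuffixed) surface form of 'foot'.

The root 'boat' surfaces as [rumof] and [rumova], with a stem-final [f] ~ [v] alternation.
Compare 'star', with invariant [f] in [ŋeraf] and [ŋerafa]: an analysis with underlying /f/ and a rule producing [v] before the ERG suffix would wrongly predict alternation here too.
The alternation reflects word-final obstruent devoicing: voiced obstruents become voiceless word-finally. /v/ is underlying.
From [ŋɔŋɔva] the stem 'foot' is /ŋɔŋɔv/; word-finally this yields [ŋɔŋɔf].

[ŋɔŋɔf]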